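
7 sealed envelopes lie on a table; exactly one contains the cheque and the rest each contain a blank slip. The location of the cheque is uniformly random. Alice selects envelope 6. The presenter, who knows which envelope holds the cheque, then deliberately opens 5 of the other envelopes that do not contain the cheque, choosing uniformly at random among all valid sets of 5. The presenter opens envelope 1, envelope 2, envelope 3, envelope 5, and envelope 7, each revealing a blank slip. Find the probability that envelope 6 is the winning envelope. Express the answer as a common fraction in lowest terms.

Apply Bayes' rule, conditioning on where the cheque actually is.
If it is in any of envelopes 1, 2, 3, 5, and 7 (prior 1/7 each): that envelope was opened and seen not to hold the prize — ruled out; weight (1/7)·0 = 0 each.
If it is in envelope 4 (prior 1/7): the presenter has no choice, probability 1; weight (1/7)·1 = 1/7.
If it is in envelope 6 (prior 1/7): the presenter has 6 equally likely choices, so probability 1/6; weight (1/7)·(1/6) = 1/42.
The weights sum to 1/6.
So P(the cheque in envelope 6 | the presenter opened envelope 1, envelope 2, envelope 3, envelope 5, and envelope 7) = (1/42) / (1/6) = 1/7.

1/7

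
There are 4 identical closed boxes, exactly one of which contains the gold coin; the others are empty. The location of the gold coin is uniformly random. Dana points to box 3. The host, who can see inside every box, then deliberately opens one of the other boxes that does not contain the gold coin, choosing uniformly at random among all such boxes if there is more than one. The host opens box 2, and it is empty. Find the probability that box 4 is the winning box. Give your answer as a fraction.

3/8

Condition on the true location of the gold coin.
If it is in either of boxes 1 and 4 (prior 1/4 each): the host has 2 equally likely choices, so probability 1/2; weight (1/4)·(1/2) = 1/8 each.
If it is in box 2 (prior 1/4): the host opened box 2, so this case is ruled out; weight (1/4)·0 = 0.
If it is in box 3 (prior 1/4): the host has 3 equally likely choices, so probability 1/3; weight (1/4)·(1/3) = 1/12.
The weights sum to 1/3.
So P(the gold coin in box 4 | the host opened box 2) = (1/8) / (1/3) = 3/8.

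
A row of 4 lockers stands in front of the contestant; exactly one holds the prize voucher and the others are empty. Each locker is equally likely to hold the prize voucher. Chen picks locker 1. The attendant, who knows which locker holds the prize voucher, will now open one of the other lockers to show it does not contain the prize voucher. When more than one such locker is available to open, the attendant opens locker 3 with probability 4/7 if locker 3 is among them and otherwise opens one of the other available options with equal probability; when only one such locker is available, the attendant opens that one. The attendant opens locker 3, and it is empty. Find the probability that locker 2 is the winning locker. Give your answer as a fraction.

Consider each possible location of the prize voucher in turn.
If it is in any of lockers 1, 2, and 4 (prior 1/4 each): locker 3 is available, opened with probability 4/7; weight (1/4)·(4/7) = 1/7 each.
If it is in locker 3 (prior 1/4): the attendant opened locker 3, so this case is ruled out; weight (1/4)·0 = 0.
The weights sum to 3/7.
So P(the prize voucher in locker 2 | the attendant opened locker 3) = (1/7) / (3/7) = 1/3.

1/3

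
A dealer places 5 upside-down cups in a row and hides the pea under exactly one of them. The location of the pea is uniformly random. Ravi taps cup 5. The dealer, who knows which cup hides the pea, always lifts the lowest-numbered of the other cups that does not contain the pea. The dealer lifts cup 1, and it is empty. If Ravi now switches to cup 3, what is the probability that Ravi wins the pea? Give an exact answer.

Consider each possible location of the pea in turn.
If it is under cup 1 (prior 1/5): the dealer opened cup 1, so this case is ruled out; weight (1/5)·0 = 0.
If it is under any of cups 2, 3, 4, and 5 (prior 1/5 each): cup 1 is the lowest-numbered option available, probability 1; weight (1/5)·1 = 1/5 each.
The weights sum to 4/5.
So P(the pea under cup 3 | the dealer opened cup 1) = (1/5) / (4/5) = 1/4.

1/4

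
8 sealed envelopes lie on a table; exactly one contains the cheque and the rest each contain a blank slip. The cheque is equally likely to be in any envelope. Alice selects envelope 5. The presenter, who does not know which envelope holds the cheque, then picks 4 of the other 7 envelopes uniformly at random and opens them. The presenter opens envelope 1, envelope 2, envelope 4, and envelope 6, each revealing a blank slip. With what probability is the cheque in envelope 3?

Condition on the true location of the cheque.
If it is in any of envelopes 1, 2, 4, and 6 (prior 1/8 each): that envelope was opened and seen not to hold the prize — ruled out; weight (1/8)·0 = 0 each.
If it is in any of envelopes 3, 5, 7, and 8 (prior 1/8 each): the presenter picks exactly this set with probability 1/35 regardless, and none is the prize; weight (1/8)·(1/35) = 1/280 each.
The weights sum to 1/70.
So P(the cheque in envelope 3 | the presenter opened envelope 1, envelope 2, envelope 4, and envelope 6) = (1/280) / (1/70) = 1/4.

1/4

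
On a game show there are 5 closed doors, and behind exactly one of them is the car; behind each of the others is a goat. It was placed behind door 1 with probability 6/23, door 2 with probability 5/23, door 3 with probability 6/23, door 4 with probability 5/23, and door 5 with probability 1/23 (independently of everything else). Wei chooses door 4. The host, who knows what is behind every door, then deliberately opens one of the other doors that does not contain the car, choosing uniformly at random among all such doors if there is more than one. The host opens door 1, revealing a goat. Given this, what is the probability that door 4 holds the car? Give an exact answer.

5/21

Condition on the true location of the car.
If it is behind door 1 (prior 6/23): the host opened door 1, so this case is ruled out; weight (6/23)·0 = 0.
If it is behind door 2 (prior 5/23): the host has 3 equally likely choices, so probability 1/3; weight (5/23)·(1/3) = 5/69.
If it is behind door 3 (prior 6/23): the host has 3 equally likely choices, so probability 1/3; weight (6/23)·(1/3) = 2/23.
If it is behind door 4 (prior 5/23): the host has 4 equally likely choices, so probability 1/4; weight (5/23)·(1/4) = 5/92.
If it is behind door 5 (prior 1/23): the host has 3 equally likely choices, so probability 1/3; weight (1/23)·(1/3) = 1/69.
The weights sum to 21/92.
So P(the car behind door 4 | the host opened door 1) = (5/92) / (21/92) = 5/21.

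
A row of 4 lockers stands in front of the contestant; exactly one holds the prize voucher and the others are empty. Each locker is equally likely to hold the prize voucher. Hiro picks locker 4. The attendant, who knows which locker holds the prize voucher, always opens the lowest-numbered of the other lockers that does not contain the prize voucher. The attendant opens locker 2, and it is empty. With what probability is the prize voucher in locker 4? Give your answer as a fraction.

Condition on the true location of the prize voucher.
If it is in locker 1 (prior 1/4): locker 2 is the lowest-numbered option available, probability 1; weight (1/4)·1 = 1/4.
If it is in locker 2 (prior 1/4): the attendant opened locker 2, so this case is ruled out; weight (1/4)·0 = 0.
If it is in either of lockers 3 and 4 (prior 1/4 each): the attendant would have opened locker 1 instead, probability 0; weight (1/4)·0 = 0 each.
The weights sum to 1/4.
So P(the prize voucher in locker 4 | the attendant opened locker 2) = 0 / (1/4) = 0.

0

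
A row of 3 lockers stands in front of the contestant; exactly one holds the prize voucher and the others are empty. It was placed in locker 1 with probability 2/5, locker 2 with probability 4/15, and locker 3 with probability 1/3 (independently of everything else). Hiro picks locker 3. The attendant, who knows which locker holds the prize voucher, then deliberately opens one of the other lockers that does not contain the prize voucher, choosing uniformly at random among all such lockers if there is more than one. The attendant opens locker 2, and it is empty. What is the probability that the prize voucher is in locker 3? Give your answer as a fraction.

5/17

Consider each possible location of the prize voucher in turn.
If it is in locker 1 (prior 2/5): the attendant has no choice, probability 1; weight (2/5)·1 = 2/5.
If it is in locker 2 (prior 4/15): the attendant opened locker 2, so this case is ruled out; weight (4/15)·0 = 0.
If it is in locker 3 (prior 1/3): the attendant has 2 equally likely choices, so probability 1/2; weight (1/3)·(1/2) = 1/6.
The weights sum to 17/30.
So P(the prize voucher in locker 3 | the attendant opened locker 2) = (1/6) / (17/30) = 5/17.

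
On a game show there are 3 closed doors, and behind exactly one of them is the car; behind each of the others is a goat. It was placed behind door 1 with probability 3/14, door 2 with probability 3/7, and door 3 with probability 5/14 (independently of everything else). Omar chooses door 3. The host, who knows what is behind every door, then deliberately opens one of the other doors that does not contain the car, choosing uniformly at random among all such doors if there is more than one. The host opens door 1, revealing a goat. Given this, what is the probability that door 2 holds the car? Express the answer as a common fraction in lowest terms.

12/17

Condition on the true location of the car.
If it is behind door 1 (prior 3/14): the host opened door 1, so this case is ruled out; weight (3/14)·0 = 0.
If it is behind door 2 (prior 3/7): the host has no choice, probability 1; weight (3/7)·1 = 3/7.
If it is behind door 3 (prior 5/14): the host has 2 equally likely choices, so probability 1/2; weight (5/14)·(1/2) = 5/28.
The weights sum to 17/28.
So P(the car behind door 2 | the host opened door 1) = (3/7) / (17/28) = 12/17.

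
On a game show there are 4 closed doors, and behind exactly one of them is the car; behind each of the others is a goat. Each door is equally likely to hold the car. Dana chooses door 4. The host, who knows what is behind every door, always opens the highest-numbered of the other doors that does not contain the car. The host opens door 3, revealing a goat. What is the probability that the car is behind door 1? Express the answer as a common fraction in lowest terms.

Consider each possible location of the car in turn.
If it is behind any of doors 1, 2, and 4 (prior 1/4 each): door 3 is the highest-numbered option available, probability 1; weight (1/4)·1 = 1/4 each.
If it is behind door 3 (prior 1/4): the host opened door 3, so this case is ruled out; weight (1/4)·0 = 0.
The weights sum to 3/4.
So P(the car behind door 1 | the host opened door 3) = (1/4) / (3/4) = 1/3.

1/3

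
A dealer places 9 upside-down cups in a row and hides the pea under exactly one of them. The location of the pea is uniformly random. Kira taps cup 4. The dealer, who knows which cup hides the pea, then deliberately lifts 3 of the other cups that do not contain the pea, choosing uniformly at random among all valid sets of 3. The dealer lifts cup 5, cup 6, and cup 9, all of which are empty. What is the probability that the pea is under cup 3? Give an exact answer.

8/45

Condition on the true location of the pea.
If it is under any of cups 1, 2, 3, 7, and 8 (prior 1/9 each): the dealer has 35 equally likely choices, so probability 1/35; weight (1/9)·(1/35) = 1/315 each.
If it is under cup 4 (prior 1/9): the dealer has 56 equally likely choices, so probability 1/56; weight (1/9)·(1/56) = 1/504.
If it is under any of cups 5, 6, and 9 (prior 1/9 each): that cup was opened and seen not to hold the prize — ruled out; weight (1/9)·0 = 0 each.
The weights sum to 1/56.
So P(the pea under cup 3 | the dealer opened cup 5, cup 6, and cup 9) = (1/315) / (1/56) = 8/45.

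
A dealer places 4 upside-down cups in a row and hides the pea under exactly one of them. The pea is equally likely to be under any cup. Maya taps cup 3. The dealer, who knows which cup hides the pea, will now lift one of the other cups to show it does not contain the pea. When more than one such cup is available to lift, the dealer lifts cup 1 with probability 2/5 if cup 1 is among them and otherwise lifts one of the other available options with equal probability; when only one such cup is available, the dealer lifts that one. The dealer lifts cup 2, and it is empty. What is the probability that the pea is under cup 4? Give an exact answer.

Consider each possible location of the pea in turn.
If it is under cup 1 (prior 1/4): cup 1 holds the prize so is unavailable; the dealer chooses uniformly among the 2 others, probability 1/2; weight (1/4)·(1/2) = 1/8.
If it is under cup 2 (prior 1/4): the dealer opened cup 2, so this case is ruled out; weight (1/4)·0 = 0.
If it is under cup 3 (prior 1/4): cup 1 is available but not opened; cup 2 gets probability (1 − 2/5)/2 = 3/10; weight (1/4)·(3/10) = 3/40.
If it is under cup 4 (prior 1/4): cup 1 is available but not opened, probability 3/5; weight (1/4)·(3/5) = 3/20.
The weights sum to 7/20.
So P(the pea under cup 4 | the dealer opened cup 2) = (3/20) / (7/20) = 3/7.

3/7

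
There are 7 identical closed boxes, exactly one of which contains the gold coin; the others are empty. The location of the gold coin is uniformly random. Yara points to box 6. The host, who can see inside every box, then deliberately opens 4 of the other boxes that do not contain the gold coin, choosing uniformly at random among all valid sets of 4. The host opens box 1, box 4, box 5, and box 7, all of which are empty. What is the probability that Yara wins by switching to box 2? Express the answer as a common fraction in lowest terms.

Consider each possible location of the gold coin in turn.
If it is in any of boxes 1, 4, 5, and 7 (prior 1/7 each): that box was opened and seen not to hold the prize — ruled out; weight (1/7)·0 = 0 each.
If it is in either of boxes 2 and 3 (prior 1/7 each): the host has 5 equally likely choices, so probability 1/5; weight (1/7)·(1/5) = 1/35 each.
If it is in box 6 (prior 1/7): the host has 15 equally likely choices, so probability 1/15; weight (1/7)·(1/15) = 1/105.
The weights sum to 1/15.
So P(the gold coin in box 2 | the host opened box 1, box 4, box 5, and box 7) = (1/35) / (1/15) = 3/7.

3/7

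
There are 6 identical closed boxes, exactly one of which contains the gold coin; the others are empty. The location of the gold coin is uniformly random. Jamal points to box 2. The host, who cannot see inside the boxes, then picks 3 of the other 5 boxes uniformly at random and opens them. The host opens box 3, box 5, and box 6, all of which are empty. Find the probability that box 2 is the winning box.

1/3

Because the host chose which boxes to open without knowing where the gold coin is, the choice is independent of the prize location. Learning that none of the 3 opened boxes holds the gold coin simply rules out those 3 locations and leaves the remaining 3 boxes still equally likely by symmetry.
So P(the gold coin in box 2) = 1/3.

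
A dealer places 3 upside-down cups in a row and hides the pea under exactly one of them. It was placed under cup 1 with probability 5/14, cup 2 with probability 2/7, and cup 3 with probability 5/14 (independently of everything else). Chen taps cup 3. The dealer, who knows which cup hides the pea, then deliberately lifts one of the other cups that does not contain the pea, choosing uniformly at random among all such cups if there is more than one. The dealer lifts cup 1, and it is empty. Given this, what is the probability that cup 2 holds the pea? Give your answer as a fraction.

Consider each possible location of the pea in turn.
If it is under cup 1 (prior 5/14): the dealer opened cup 1, so this case is ruled out; weight (5/14)·0 = 0.
If it is under cup 2 (prior 2/7): the dealer has no choice, probability 1; weight (2/7)·1 = 2/7.
If it is under cup 3 (prior 5/14): the dealer has 2 equally likely choices, so probability 1/2; weight (5/14)·(1/2) = 5/28.
The weights sum to 13/28.
So P(the pea under cup 2 | the dealer opened cup 1) = (2/7) / (13/28) = 8/13.

8/13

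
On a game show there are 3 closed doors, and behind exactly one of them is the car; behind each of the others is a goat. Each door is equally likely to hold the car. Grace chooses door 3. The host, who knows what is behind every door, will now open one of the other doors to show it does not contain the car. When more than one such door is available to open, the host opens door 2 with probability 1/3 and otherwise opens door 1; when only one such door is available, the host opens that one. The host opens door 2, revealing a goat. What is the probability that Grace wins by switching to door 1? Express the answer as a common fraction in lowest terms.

3/4

Consider each possible location of the car in turn.
If it is behind door 1 (prior 1/3): only door 2 is available, probability 1; weight (1/3)·1 = 1/3.
If it is behind door 2 (prior 1/3): the host opened door 2, so this case is ruled out; weight (1/3)·0 = 0.
If it is behind door 3 (prior 1/3): door 2 is available, opened with probability 1/3; weight (1/3)·(1/3) = 1/9.
The weights sum to 4/9.
So P(the car behind door 1 | the host opened door 2) = (1/3) / (4/9) = 3/4.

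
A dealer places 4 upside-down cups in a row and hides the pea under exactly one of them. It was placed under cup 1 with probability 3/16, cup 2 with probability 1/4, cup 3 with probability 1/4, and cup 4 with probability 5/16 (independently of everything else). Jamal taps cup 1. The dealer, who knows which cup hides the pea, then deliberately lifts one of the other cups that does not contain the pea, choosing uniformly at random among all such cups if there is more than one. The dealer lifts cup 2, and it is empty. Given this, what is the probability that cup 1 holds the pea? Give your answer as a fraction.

2/11

Condition on the true location of the pea.
If it is under cup 1 (prior 3/16): the dealer has 3 equally likely choices, so probability 1/3; weight (3/16)·(1/3) = 1/16.
If it is under cup 2 (prior 1/4): the dealer opened cup 2, so this case is ruled out; weight (1/4)·0 = 0.
If it is under cup 3 (prior 1/4): the dealer has 2 equally likely choices, so probability 1/2; weight (1/4)·(1/2) = 1/8.
If it is under cup 4 (prior 5/16): the dealer has 2 equally likely choices, so probability 1/2; weight (5/16)·(1/2) = 5/32.
The weights sum to 11/32.
So P(the pea under cup 1 | the dealer opened cup 2) = (1/16) / (11/32) = 2/11.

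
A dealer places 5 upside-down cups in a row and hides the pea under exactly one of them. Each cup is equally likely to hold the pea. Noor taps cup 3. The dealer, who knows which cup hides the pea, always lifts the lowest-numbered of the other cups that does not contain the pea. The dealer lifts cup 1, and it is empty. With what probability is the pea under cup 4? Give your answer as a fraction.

1/4

Condition on the true location of the pea.
If it is under cup 1 (prior 1/5): the dealer opened cup 1, so this case is ruled out; weight (1/5)·0 = 0.
If it is under any of cups 2, 3, 4, and 5 (prior 1/5 each): cup 1 is the lowest-numbered option available, probability 1; weight (1/5)·1 = 1/5 each.
The weights sum to 4/5.
So P(the pea under cup 4 | the dealer opened cup 1) = (1/5) / (4/5) = 1/4.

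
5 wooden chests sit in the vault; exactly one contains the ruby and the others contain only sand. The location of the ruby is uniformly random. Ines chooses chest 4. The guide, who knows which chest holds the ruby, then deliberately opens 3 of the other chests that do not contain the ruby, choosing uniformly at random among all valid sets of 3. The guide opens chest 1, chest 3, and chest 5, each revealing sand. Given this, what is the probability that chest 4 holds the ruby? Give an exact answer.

1/5

Apply Bayes' rule, conditioning on where the ruby actually is.
If it is in any of chests 1, 3, and 5 (prior 1/5 each): that chest was opened and seen not to hold the prize — ruled out; weight (1/5)·0 = 0 each.
If it is in chest 2 (prior 1/5): the guide has no choice, probability 1; weight (1/5)·1 = 1/5.
If it is in chest 4 (prior 1/5): the guide has 4 equally likely choices, so probability 1/4; weight (1/5)·(1/4) = 1/20.
The weights sum to 1/4.
So P(the ruby in chest 4 | the guide opened chest 1, chest 3, and chest 5) = (1/20) / (1/4) = 1/5.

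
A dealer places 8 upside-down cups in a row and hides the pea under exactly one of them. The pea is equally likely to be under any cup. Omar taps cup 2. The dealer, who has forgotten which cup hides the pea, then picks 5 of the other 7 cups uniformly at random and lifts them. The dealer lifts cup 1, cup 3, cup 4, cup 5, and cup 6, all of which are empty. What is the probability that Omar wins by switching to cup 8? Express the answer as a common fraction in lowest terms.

Consider each possible location of the pea in turn.
If it is under any of cups 1, 3, 4, 5, and 6 (prior 1/8 each): that cup was opened and seen not to hold the prize — ruled out; weight (1/8)·0 = 0 each.
If it is under any of cups 2, 7, and 8 (prior 1/8 each): the dealer picks exactly this set with probability 1/21 regardless, and none is the prize; weight (1/8)·(1/21) = 1/168 each.
The weights sum to 1/56.
So P(the pea under cup 8 | the dealer opened cup 1, cup 3, cup 4, cup 5, and cup 6) = (1/168) / (1/56) = 1/3.

1/3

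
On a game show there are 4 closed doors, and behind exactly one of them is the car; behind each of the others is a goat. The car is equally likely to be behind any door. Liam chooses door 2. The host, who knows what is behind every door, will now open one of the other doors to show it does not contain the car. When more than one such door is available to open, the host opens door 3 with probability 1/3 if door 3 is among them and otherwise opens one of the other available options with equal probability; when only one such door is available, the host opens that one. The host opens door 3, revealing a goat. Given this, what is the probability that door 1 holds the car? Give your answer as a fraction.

1/3

Apply Bayes' rule, conditioning on where the car actually is.
If it is behind any of doors 1, 2, and 4 (prior 1/4 each): door 3 is available, opened with probability 1/3; weight (1/4)·(1/3) = 1/12 each.
If it is behind door 3 (prior 1/4): the host opened door 3, so this case is ruled out; weight (1/4)·0 = 0.
The weights sum to 1/4.
So P(the car behind door 1 | the host opened door 3) = (1/12) / (1/4) = 1/3.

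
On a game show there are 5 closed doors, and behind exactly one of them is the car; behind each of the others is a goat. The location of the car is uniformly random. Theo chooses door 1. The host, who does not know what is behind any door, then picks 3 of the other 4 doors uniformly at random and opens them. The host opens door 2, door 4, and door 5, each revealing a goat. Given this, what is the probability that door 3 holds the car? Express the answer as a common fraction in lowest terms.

Apply Bayes' rule, conditioning on where the car actually is.
If it is behind either of doors 1 and 3 (prior 1/5 each): the host picks exactly this set with probability 1/4 regardless, and none is the prize; weight (1/5)·(1/4) = 1/20 each.
If it is behind any of doors 2, 4, and 5 (prior 1/5 each): that door was opened and seen not to hold the prize — ruled out; weight (1/5)·0 = 0 each.
The weights sum to 1/10.
So P(the car behind door 3 | the host opened door 2, door 4, and door 5) = (1/20) / (1/10) = 1/2.

1/2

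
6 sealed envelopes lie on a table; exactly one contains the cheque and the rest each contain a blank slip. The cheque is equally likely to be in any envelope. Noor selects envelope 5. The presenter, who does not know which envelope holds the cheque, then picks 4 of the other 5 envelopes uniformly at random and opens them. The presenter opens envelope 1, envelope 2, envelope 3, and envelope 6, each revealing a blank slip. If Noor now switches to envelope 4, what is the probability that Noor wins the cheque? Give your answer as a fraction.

Condition on the true location of the cheque.
If it is in any of envelopes 1, 2, 3, and 6 (prior 1/6 each): that envelope was opened and seen not to hold the prize — ruled out; weight (1/6)·0 = 0 each.
If it is in either of envelopes 4 and 5 (prior 1/6 each): the presenter picks exactly this set with probability 1/5 regardless, and none is the prize; weight (1/6)·(1/5) = 1/30 each.
The weights sum to 1/15.
So P(the cheque in envelope 4 | the presenter opened envelope 1, envelope 2, envelope 3, and envelope 6) = (1/30) / (1/15) = 1/2.

1/2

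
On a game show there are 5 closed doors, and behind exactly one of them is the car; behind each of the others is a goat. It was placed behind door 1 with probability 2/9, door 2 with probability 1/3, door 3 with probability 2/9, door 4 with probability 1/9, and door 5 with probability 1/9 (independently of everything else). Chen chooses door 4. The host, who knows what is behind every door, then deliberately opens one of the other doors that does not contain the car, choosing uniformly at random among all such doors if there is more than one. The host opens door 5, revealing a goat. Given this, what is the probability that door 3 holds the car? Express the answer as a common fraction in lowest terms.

8/31

Condition on the true location of the car.
If it is behind either of doors 1 and 3 (prior 2/9 each): the host has 3 equally likely choices, so probability 1/3; weight (2/9)·(1/3) = 2/27 each.
If it is behind door 2 (prior 1/3): the host has 3 equally likely choices, so probability 1/3; weight (1/3)·(1/3) = 1/9.
If it is behind door 4 (prior 1/9): the host has 4 equally likely choices, so probability 1/4; weight (1/9)·(1/4) = 1/36.
If it is behind door 5 (prior 1/9): the host opened door 5, so this case is ruled out; weight (1/9)·0 = 0.
The weights sum to 31/108.
So P(the car behind door 3 | the host opened door 5) = (2/27) / (31/108) = 8/31.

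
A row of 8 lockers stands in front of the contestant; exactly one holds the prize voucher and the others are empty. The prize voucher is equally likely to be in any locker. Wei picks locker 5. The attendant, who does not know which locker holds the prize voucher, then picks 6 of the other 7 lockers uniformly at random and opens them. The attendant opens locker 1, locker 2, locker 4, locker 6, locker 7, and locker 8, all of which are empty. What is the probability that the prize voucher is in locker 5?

1/2

Consider each possible location of the prize voucher in turn.
If it is in any of lockers 1, 2, 4, 6, 7, and 8 (prior 1/8 each): that locker was opened and seen not to hold the prize — ruled out; weight (1/8)·0 = 0 each.
If it is in either of lockers 3 and 5 (prior 1/8 each): the attendant picks exactly this set with probability 1/7 regardless, and none is the prize; weight (1/8)·(1/7) = 1/56 each.
The weights sum to 1/28.
So P(the prize voucher in locker 5 | the attendant opened locker 1, locker 2, locker 4, locker 6, locker 7, and locker 8) = (1/56) / (1/28) = 1/2.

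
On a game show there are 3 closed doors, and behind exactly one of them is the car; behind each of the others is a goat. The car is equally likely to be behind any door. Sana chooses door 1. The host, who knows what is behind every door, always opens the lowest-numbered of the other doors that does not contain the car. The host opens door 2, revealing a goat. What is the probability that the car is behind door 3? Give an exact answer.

Consider each possible location of the car in turn.
If it is behind either of doors 1 and 3 (prior 1/3 each): door 2 is the lowest-numbered option available, probability 1; weight (1/3)·1 = 1/3 each.
If it is behind door 2 (prior 1/3): the host opened door 2, so this case is ruled out; weight (1/3)·0 = 0.
The weights sum to 2/3.
So P(the car behind door 3 | the host opened door 2) = (1/3) / (2/3) = 1/2.

1/2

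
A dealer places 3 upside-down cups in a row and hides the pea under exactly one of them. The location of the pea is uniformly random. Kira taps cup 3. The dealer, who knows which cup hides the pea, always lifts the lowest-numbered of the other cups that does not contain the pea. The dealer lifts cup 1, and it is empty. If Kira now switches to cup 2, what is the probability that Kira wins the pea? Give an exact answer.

1/2

Consider each possible location of the pea in turn.
If it is under cup 1 (prior 1/3): the dealer opened cup 1, so this case is ruled out; weight (1/3)·0 = 0.
If it is under either of cups 2 and 3 (prior 1/3 each): cup 1 is the lowest-numbered option available, probability 1; weight (1/3)·1 = 1/3 each.
The weights sum to 2/3.
So P(the pea under cup 2 | the dealer opened cup 1) = (1/3) / (2/3) = 1/2.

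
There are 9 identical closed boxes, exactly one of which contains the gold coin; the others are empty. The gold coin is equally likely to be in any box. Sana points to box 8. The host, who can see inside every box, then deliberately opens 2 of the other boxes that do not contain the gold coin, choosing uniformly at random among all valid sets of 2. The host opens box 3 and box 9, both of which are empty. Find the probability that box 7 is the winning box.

4/27

Consider each possible location of the gold coin in turn.
If it is in any of boxes 1, 2, 4, 5, 6, and 7 (prior 1/9 each): the host has 21 equally likely choices, so probability 1/21; weight (1/9)·(1/21) = 1/189 each.
If it is in either of boxes 3 and 9 (prior 1/9 each): that box was opened and seen not to hold the prize — ruled out; weight (1/9)·0 = 0 each.
If it is in box 8 (prior 1/9): the host has 28 equally likely choices, so probability 1/28; weight (1/9)·(1/28) = 1/252.
The weights sum to 1/28.
So P(the gold coin in box 7 | the host opened box 3 and box 9) = (1/189) / (1/28) = 4/27.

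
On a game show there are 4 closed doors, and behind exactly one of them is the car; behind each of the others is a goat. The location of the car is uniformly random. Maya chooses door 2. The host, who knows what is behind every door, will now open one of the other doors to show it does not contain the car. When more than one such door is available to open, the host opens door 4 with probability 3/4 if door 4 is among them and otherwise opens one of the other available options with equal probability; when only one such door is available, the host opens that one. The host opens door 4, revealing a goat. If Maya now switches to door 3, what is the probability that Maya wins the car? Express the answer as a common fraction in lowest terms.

1/3

Apply Bayes' rule, conditioning on where the car actually is.
If it is behind any of doors 1, 2, and 3 (prior 1/4 each): door 4 is available, opened with probability 3/4; weight (1/4)·(3/4) = 3/16 each.
If it is behind door 4 (prior 1/4): the host opened door 4, so this case is ruled out; weight (1/4)·0 = 0.
The weights sum to 9/16.
So P(the car behind door 3 | the host opened door 4) = (3/16) / (9/16) = 1/3.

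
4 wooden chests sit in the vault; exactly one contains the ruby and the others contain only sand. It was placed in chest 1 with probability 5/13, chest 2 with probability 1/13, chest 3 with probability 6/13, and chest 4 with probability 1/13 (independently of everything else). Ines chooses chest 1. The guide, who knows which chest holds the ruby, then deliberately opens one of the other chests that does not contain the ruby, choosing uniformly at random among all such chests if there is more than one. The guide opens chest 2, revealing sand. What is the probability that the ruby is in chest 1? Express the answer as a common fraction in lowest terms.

Condition on the true location of the ruby.
If it is in chest 1 (prior 5/13): the guide has 3 equally likely choices, so probability 1/3; weight (5/13)·(1/3) = 5/39.
If it is in chest 2 (prior 1/13): the guide opened chest 2, so this case is ruled out; weight (1/13)·0 = 0.
If it is in chest 3 (prior 6/13): the guide has 2 equally likely choices, so probability 1/2; weight (6/13)·(1/2) = 3/13.
If it is in chest 4 (prior 1/13): the guide has 2 equally likely choices, so probability 1/2; weight (1/13)·(1/2) = 1/26.
The weights sum to 31/78.
So P(the ruby in chest 1 | the guide opened chest 2) = (5/39) / (31/78) = 10/31.

10/31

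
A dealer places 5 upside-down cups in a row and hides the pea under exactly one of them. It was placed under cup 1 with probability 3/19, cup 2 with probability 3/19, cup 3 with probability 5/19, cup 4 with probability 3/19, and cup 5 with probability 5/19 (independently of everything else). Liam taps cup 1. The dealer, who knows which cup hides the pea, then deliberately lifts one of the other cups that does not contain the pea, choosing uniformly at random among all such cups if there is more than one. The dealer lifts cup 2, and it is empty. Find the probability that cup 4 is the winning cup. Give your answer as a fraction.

12/61

Condition on the true location of the pea.
If it is under cup 1 (prior 3/19): the dealer has 4 equally likely choices, so probability 1/4; weight (3/19)·(1/4) = 3/76.
If it is under cup 2 (prior 3/19): the dealer opened cup 2, so this case is ruled out; weight (3/19)·0 = 0.
If it is under either of cups 3 and 5 (prior 5/19 each): the dealer has 3 equally likely choices, so probability 1/3; weight (5/19)·(1/3) = 5/57 each.
If it is under cup 4 (prior 3/19): the dealer has 3 equally likely choices, so probability 1/3; weight (3/19)·(1/3) = 1/19.
The weights sum to 61/228.
So P(the pea under cup 4 | the dealer opened cup 2) = (1/19) / (61/228) = 12/61.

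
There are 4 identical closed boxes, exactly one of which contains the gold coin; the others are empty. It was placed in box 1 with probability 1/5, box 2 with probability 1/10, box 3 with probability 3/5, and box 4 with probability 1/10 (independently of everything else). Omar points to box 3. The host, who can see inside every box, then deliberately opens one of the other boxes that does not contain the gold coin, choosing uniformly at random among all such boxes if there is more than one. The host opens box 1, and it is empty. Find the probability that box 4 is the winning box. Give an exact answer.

1/6

Apply Bayes' rule, conditioning on where the gold coin actually is.
If it is in box 1 (prior 1/5): the host opened box 1, so this case is ruled out; weight (1/5)·0 = 0.
If it is in either of boxes 2 and 4 (prior 1/10 each): the host has 2 equally likely choices, so probability 1/2; weight (1/10)·(1/2) = 1/20 each.
If it is in box 3 (prior 3/5): the host has 3 equally likely choices, so probability 1/3; weight (3/5)·(1/3) = 1/5.
The weights sum to 3/10.
So P(the gold coin in box 4 | the host opened box 1) = (1/20) / (3/10) = 1/6.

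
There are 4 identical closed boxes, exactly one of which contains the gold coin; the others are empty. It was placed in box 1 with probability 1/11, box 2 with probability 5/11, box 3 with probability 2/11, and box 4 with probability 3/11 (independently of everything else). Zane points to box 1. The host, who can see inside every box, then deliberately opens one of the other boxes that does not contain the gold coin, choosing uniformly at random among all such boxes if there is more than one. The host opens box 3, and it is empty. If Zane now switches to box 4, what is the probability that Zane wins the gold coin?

9/26

Condition on the true location of the gold coin.
If it is in box 1 (prior 1/11): the host has 3 equally likely choices, so probability 1/3; weight (1/11)·(1/3) = 1/33.
If it is in box 2 (prior 5/11): the host has 2 equally likely choices, so probability 1/2; weight (5/11)·(1/2) = 5/22.
If it is in box 3 (prior 2/11): the host opened box 3, so this case is ruled out; weight (2/11)·0 = 0.
If it is in box 4 (prior 3/11): the host has 2 equally likely choices, so probability 1/2; weight (3/11)·(1/2) = 3/22.
The weights sum to 13/33.
So P(the gold coin in box 4 | the host opened box 3) = (3/22) / (13/33) = 9/26.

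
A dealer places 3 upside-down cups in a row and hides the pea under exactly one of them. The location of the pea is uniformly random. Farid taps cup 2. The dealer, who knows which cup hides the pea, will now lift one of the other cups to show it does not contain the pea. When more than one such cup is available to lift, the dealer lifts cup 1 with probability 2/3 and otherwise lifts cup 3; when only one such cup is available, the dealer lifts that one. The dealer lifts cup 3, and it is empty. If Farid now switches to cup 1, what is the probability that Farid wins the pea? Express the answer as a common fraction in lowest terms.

3/4

Apply Bayes' rule, conditioning on where the pea actually is.
If it is under cup 1 (prior 1/3): only cup 3 is available, probability 1; weight (1/3)·1 = 1/3.
If it is under cup 2 (prior 1/3): cup 1 is available but not opened, probability 1/3; weight (1/3)·(1/3) = 1/9.
If it is under cup 3 (prior 1/3): the dealer opened cup 3, so this case is ruled out; weight (1/3)·0 = 0.
The weights sum to 4/9.
So P(the pea under cup 1 | the dealer opened cup 3) = (1/3) / (4/9) = 3/4.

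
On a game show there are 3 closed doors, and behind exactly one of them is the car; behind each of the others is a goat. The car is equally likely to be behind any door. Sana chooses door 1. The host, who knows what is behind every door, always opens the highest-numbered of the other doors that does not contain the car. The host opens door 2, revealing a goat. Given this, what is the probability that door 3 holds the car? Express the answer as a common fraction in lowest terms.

Consider each possible location of the car in turn.
If it is behind door 1 (prior 1/3): the host would have opened door 3 instead, probability 0; weight (1/3)·0 = 0.
If it is behind door 2 (prior 1/3): the host opened door 2, so this case is ruled out; weight (1/3)·0 = 0.
If it is behind door 3 (prior 1/3): door 2 is the highest-numbered option available, probability 1; weight (1/3)·1 = 1/3.
The weights sum to 1/3.
So P(the car behind door 3 | the host opened door 2) = (1/3) / (1/3) = 1.

1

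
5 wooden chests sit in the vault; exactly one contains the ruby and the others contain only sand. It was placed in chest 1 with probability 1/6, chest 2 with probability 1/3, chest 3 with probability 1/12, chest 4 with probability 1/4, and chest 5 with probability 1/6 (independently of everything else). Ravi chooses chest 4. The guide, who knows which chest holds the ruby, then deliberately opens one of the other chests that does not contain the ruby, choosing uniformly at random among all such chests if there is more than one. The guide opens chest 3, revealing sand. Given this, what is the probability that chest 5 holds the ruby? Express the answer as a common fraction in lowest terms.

Condition on the true location of the ruby.
If it is in either of chests 1 and 5 (prior 1/6 each): the guide has 3 equally likely choices, so probability 1/3; weight (1/6)·(1/3) = 1/18 each.
If it is in chest 2 (prior 1/3): the guide has 3 equally likely choices, so probability 1/3; weight (1/3)·(1/3) = 1/9.
If it is in chest 3 (prior 1/12): the guide opened chest 3, so this case is ruled out; weight (1/12)·0 = 0.
If it is in chest 4 (prior 1/4): the guide has 4 equally likely choices, so probability 1/4; weight (1/4)·(1/4) = 1/16.
The weights sum to 41/144.
So P(the ruby in chest 5 | the guide opened chest 3) = (1/18) / (41/144) = 8/41.

8/41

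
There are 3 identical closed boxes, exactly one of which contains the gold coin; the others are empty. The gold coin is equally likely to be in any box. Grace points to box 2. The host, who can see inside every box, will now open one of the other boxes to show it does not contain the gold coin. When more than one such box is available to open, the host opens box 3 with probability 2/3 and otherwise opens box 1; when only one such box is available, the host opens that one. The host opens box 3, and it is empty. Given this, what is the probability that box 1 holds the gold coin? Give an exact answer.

3/5

Condition on the true location of the gold coin.
If it is in box 1 (prior 1/3): only box 3 is available, probability 1; weight (1/3)·1 = 1/3.
If it is in box 2 (prior 1/3): box 3 is available, opened with probability 2/3; weight (1/3)·(2/3) = 2/9.
If it is in box 3 (prior 1/3): the host opened box 3, so this case is ruled out; weight (1/3)·0 = 0.
The weights sum to 5/9.
So P(the gold coin in box 1 | the host opened box 3) = (1/3) / (5/9) = 3/5.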